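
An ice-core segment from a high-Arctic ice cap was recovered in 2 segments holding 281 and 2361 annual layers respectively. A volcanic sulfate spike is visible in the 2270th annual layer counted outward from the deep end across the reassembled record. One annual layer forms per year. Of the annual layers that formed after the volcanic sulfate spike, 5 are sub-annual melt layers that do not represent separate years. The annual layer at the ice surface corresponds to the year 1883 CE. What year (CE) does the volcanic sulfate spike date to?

Total annual layers = 281 + 2361 = 2642.
Between annual layer 2270 and the ice surface there are 2642 − 2270 = 372 annual layers.
372 − 5 false = 367 true annual layers after the volcanic sulfate spike.
Counting back 367 years from 1883 CE places the volcanic sulfate spike in 1883 − 367 = 1516 CE.

1516 CE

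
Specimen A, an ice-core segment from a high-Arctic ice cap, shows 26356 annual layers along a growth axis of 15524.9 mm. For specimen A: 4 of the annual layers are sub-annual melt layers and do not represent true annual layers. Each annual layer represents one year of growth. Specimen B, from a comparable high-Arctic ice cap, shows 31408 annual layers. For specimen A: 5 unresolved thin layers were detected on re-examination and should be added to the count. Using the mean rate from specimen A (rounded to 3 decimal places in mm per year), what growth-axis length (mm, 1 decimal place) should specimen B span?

Specimen A: after corrections the count is 26356 − 4 + 5 = 26357 annual layers.
A: 15524.9 mm over 26357 years gives 15524.9 / 26357 ≈ 0.589 mm/yr.
Length of B = 0.589 × 31408 = 18499.3 mm.

18499.3 mm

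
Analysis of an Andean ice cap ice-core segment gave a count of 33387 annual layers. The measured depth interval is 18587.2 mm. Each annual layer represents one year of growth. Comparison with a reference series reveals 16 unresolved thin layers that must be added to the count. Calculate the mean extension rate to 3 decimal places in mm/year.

0.556 mm/year

Correcting the raw count gives 33387 + 16 = 33403 true annual layers.
18587.2 mm over 33403 years gives 18587.2 / 33403 ≈ 0.556 mm/year.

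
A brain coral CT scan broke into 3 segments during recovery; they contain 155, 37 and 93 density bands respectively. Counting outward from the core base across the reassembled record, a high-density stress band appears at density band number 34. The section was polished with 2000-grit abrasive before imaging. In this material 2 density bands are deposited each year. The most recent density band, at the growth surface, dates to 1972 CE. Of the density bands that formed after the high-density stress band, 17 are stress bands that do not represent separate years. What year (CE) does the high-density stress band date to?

Total density bands = 155 + 37 + 93 = 285.
Between density band 34 and the growth surface there are 285 − 34 = 251 density bands.
251 − 17 false = 234 true density bands after the high-density stress band.
Dividing by 2 density bands per year: 234 / 2 = 117 years.
1972 − 117 = 1855 CE.

1855 CE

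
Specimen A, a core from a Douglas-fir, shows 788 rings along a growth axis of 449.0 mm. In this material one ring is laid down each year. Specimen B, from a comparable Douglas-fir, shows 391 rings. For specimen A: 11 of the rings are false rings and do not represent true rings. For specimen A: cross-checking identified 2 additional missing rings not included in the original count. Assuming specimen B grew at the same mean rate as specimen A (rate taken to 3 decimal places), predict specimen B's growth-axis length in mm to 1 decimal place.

225.2 mm

Specimen A: correcting the raw count gives 788 − 11 + 2 = 779 true rings.
A: Extension rate ≈ 449.0 / 779 = 0.576 mm per year.
Length of B = 0.576 × 391 = 225.2 mm.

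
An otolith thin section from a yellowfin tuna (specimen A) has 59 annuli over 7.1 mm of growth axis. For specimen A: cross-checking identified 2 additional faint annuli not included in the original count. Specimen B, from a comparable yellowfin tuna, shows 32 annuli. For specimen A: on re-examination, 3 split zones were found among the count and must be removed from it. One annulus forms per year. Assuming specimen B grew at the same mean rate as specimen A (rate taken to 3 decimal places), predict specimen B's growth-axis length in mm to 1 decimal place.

3.9 mm

Specimen A: true annulus count = 59 − 3 + 2 = 58.
A: Mean rate = 7.1 mm / 58 years ≈ 0.122 mm/yr.
B's length ≈ 0.122 × 32 = 3.9 mm.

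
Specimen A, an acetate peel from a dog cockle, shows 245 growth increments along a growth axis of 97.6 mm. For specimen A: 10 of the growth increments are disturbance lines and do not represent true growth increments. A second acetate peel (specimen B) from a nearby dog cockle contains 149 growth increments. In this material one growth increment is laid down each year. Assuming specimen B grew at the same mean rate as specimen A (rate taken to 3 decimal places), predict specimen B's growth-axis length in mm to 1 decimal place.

61.8 mm

Specimen A: correcting the raw count gives 245 − 10 = 235 true growth increments.
A: 97.6 mm over 235 years gives 97.6 / 235 ≈ 0.415 mm per year.
Length of B = 0.415 × 149 = 61.8 mm.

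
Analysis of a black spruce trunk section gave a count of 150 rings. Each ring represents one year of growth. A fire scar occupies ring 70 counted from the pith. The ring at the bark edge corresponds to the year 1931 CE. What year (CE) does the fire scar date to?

1851 CE

The fire scar sits at ring 70 from the pith, so 150 − 70 = 80 rings formed after it.
1931 − 80 = 1851 CE.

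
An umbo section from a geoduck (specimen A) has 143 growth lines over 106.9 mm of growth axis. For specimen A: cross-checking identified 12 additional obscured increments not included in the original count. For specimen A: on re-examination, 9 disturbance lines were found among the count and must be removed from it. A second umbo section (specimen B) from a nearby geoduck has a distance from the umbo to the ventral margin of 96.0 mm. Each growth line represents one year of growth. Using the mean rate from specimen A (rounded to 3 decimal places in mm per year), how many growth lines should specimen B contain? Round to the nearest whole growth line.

Specimen A: after corrections the count is 143 − 9 + 12 = 146 growth lines.
A: Extension rate ≈ 106.9 / 146 = 0.732 mm/yr.
For B, 96.0 / 0.732 = 131.15 years ≈ 131 growth lines.

131 growth lines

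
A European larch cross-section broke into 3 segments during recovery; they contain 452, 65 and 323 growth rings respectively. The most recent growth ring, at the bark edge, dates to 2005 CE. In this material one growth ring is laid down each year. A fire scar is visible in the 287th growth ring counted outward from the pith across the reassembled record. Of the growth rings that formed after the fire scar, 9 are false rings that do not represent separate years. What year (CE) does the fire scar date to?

1461 CE

Total growth rings = 452 + 65 + 323 = 840.
840 − 287 = 553 growth rings lie beyond the fire scar toward the bark edge.
553 − 9 false = 544 true growth rings after the fire scar.
Counting back 544 years from 2005 CE places the fire scar in 2005 − 544 = 1461 CE.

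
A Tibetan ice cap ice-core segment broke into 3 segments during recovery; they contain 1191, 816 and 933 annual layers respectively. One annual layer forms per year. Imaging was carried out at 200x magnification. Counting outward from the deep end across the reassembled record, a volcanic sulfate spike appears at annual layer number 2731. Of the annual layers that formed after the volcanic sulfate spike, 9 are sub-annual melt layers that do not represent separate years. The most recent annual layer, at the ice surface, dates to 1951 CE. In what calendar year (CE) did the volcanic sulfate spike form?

Total annual layers = 1191 + 816 + 933 = 2940.
Between annual layer 2731 and the ice surface there are 2940 − 2731 = 209 annual layers.
209 − 9 false = 200 true annual layers after the volcanic sulfate spike.
The annual layer at the ice surface is 1951 CE, so the volcanic sulfate spike dates to 1951 − 200 = 1751 CE.

1751 CE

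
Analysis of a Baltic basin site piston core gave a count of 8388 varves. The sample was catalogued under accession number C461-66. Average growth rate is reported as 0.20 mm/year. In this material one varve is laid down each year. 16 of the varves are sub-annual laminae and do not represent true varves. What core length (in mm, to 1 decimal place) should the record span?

Adjusted count: 8388 − 16 = 8372 varves.
Predicted length = 0.20 mm/year × 8372 years = 1674.4 mm.

1674.4 mm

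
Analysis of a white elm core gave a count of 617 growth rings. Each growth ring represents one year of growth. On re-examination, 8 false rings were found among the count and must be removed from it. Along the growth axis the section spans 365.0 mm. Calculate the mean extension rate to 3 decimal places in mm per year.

After corrections the count is 617 − 8 = 609 growth rings.
Extension rate ≈ 365.0 / 609 = 0.599 mm per year.

0.599 mm per year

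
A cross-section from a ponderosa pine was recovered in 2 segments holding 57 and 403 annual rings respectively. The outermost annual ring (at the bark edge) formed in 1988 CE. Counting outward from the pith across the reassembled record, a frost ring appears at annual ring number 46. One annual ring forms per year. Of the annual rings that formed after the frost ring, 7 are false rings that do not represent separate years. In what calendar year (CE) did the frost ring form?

1581 CE

Total annual rings = 57 + 403 = 460.
Between annual ring 46 and the bark edge there are 460 − 46 = 414 annual rings.
Removing the 7 false annual rings leaves 414 − 7 = 407 true annual rings beyond the frost ring.
1988 − 407 = 1581 CE.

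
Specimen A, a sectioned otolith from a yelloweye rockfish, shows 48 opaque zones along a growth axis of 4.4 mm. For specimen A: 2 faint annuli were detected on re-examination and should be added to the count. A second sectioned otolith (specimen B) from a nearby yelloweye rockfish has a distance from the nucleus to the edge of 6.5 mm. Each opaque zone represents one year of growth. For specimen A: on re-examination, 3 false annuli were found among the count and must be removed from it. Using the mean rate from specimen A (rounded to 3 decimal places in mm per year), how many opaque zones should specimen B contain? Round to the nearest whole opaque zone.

69 opaque zones

Specimen A: true opaque zone count = 48 − 3 + 2 = 47.
A: 4.4 mm over 47 years gives 4.4 / 47 ≈ 0.094 mm per year.
For B, 6.5 / 0.094 = 69.15 years ≈ 69 opaque zones.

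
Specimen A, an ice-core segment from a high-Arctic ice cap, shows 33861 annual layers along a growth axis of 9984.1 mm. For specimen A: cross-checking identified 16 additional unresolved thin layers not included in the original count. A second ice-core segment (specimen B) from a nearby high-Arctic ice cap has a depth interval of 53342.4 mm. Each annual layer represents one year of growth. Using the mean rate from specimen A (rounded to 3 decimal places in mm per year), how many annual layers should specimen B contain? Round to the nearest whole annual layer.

180822 annual layers

Specimen A: correcting the raw count gives 33861 + 16 = 33877 true annual layers.
A: Mean rate = 9984.1 mm / 33877 years ≈ 0.295 mm per year.
For B, 53342.4 / 0.295 = 180821.69 years ≈ 180822 annual layers.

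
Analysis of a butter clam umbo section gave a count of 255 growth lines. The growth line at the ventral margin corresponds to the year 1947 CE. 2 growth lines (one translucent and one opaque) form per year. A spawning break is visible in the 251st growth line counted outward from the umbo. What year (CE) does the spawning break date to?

1945 CE

The spawning break sits at growth line 251 from the umbo, so 255 − 251 = 4 growth lines formed after it.
4 growth lines at 2 per year is 4 / 2 = 2 years.
Counting back 2 years from 1947 CE places the spawning break in 1947 − 2 = 1945 CE.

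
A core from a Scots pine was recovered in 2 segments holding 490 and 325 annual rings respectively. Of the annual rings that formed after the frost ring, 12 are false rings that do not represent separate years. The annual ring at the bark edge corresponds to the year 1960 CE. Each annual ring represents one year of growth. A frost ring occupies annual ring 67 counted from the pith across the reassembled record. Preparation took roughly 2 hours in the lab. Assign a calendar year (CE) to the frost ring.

1224 CE

Total annual rings = 490 + 325 = 815.
The frost ring sits at annual ring 67 from the pith, so 815 − 67 = 748 annual rings formed after it.
748 − 12 false = 736 true annual rings after the frost ring.
Counting back 736 years from 1960 CE places the frost ring in 1960 − 736 = 1224 CE.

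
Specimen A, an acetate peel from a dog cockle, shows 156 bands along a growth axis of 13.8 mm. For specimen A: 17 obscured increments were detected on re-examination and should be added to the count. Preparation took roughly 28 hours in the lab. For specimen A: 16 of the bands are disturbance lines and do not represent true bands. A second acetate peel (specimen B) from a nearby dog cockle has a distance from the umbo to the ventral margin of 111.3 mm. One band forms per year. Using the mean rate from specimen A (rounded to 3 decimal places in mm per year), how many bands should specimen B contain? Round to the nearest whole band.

1265 bands

Specimen A: after corrections the count is 156 − 16 + 17 = 157 bands.
A: Mean rate = 13.8 mm / 157 years ≈ 0.088 mm/year.
Specimen B: 111.3 mm / 0.088 mm per year = 1264.77 years ≈ 1265 bands.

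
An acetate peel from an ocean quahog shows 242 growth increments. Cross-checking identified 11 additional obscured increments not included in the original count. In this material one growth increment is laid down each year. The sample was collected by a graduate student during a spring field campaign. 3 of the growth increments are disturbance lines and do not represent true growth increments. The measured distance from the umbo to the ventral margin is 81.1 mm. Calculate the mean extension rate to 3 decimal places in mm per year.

Correcting the raw count gives 242 − 3 + 11 = 250 true growth increments.
Extension rate ≈ 81.1 / 250 = 0.324 mm per year.

0.324 mm per year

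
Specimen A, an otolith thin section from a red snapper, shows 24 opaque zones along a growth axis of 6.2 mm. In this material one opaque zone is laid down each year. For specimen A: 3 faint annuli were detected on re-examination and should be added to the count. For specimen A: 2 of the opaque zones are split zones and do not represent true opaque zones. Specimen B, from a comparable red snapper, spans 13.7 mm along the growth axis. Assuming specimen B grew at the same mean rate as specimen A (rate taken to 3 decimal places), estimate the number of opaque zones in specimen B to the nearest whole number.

55 opaque zones

Specimen A: adjusted count: 24 − 2 + 3 = 25 opaque zones.
A: 6.2 mm over 25 years gives 6.2 / 25 ≈ 0.248 mm per year.
B spans 13.7 / 0.248 = 55.24 years ≈ 55 opaque zones.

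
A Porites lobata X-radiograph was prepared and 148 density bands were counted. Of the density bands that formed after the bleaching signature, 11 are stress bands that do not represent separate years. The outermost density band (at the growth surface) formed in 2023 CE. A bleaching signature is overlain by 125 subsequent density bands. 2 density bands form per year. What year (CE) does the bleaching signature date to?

125 density bands post-date the bleaching signature.
Excluding 11 false density bands: 125 − 11 = 114.
114 density bands at 2 per year is 114 / 2 = 57 years.
Counting back 57 years from 2023 CE places the bleaching signature in 2023 − 57 = 1966 CE.

1966 CE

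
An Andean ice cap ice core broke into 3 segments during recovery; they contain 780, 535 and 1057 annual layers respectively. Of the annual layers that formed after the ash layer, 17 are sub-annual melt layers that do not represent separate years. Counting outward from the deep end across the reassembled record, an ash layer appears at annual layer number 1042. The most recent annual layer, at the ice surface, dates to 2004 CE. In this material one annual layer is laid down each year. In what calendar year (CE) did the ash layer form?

691 CE

Total annual layers = 780 + 535 + 1057 = 2372.
The ash layer sits at annual layer 1042 from the deep end, so 2372 − 1042 = 1330 annual layers formed after it.
Removing the 17 false annual layers leaves 1330 − 17 = 1313 true annual layers beyond the ash layer.
2004 − 1313 = 691 CE.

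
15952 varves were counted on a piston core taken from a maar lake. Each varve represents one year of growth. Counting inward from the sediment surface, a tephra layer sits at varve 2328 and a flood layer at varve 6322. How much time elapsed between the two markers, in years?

6322 − 2328 = 3994 varves lie between the two events.
That is 3994 years at one varve per year.

3994 years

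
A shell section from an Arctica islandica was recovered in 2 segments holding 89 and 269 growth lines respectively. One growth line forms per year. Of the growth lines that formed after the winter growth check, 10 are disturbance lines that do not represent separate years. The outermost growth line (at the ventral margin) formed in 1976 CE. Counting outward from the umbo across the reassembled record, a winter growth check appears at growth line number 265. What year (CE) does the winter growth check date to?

1893 CE

Total growth lines = 89 + 269 = 358.
358 − 265 = 93 growth lines lie beyond the winter growth check toward the ventral margin.
Removing the 10 false growth lines leaves 93 − 10 = 83 true growth lines beyond the winter growth check.
The growth line at the ventral margin is 1976 CE, so the winter growth check dates to 1976 − 83 = 1893 CE.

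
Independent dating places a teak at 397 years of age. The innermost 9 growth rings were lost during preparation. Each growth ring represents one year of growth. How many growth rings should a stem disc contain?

At one growth ring per year, 397 years correspond to 397 growth rings.
Less the 9 uncaptured growth rings: 397 − 9 = 388.

388 growth rings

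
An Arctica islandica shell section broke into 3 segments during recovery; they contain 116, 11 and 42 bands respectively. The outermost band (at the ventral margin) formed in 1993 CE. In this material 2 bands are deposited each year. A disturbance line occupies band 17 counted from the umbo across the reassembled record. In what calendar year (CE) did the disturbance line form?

Total bands = 116 + 11 + 42 = 169.
169 − 17 = 152 bands lie beyond the disturbance line toward the ventral margin.
152 bands at 2 per year is 152 / 2 = 76 years.
The band at the ventral margin is 1993 CE, so the disturbance line dates to 1993 − 76 = 1917 CE.

1917 CE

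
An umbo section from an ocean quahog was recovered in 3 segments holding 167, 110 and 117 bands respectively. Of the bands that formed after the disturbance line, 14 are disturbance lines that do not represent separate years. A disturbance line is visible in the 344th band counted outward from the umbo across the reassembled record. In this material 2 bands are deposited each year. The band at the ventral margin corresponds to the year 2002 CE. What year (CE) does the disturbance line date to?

1984 CE

Total bands = 167 + 110 + 117 = 394.
Between band 344 and the ventral margin there are 394 − 344 = 50 bands.
Excluding 14 false bands: 50 − 14 = 36.
With 2 bands per year, 36 / 2 = 18 years.
2002 − 18 = 1984 CE.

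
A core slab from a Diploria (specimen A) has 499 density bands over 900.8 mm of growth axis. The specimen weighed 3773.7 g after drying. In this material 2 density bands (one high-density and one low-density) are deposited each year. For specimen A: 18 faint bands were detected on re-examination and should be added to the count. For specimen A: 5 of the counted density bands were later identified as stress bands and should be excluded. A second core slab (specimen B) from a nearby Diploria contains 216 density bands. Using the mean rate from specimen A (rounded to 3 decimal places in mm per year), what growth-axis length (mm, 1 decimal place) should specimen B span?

380.1 mm

Specimen A: correcting the raw count gives 499 − 5 + 18 = 512 true density bands.
Specimen A: with 2 density bands per year, 512 / 2 = 256 years.
A: 900.8 mm over 256 years gives 900.8 / 256 ≈ 3.519 mm/year.
Specimen B: 216 density bands at 2 per year is 216 / 2 = 108 years. B's length ≈ 3.519 × 108 = 380.1 mm.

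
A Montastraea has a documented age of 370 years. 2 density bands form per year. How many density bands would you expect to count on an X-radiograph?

370 years at 2 density bands per year gives 370 × 2 = 740 density bands.
So 740 density bands should be present.

740 density bands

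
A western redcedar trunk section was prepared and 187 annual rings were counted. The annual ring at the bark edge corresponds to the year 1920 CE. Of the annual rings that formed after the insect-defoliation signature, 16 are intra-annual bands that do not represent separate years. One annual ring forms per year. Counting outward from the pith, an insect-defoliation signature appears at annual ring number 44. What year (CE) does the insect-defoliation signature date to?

187 − 44 = 143 annual rings lie beyond the insect-defoliation signature toward the bark edge.
143 − 16 false = 127 true annual rings after the insect-defoliation signature.
Counting back 127 years from 1920 CE places the insect-defoliation signature in 1920 − 127 = 1793 CE.

1793 CE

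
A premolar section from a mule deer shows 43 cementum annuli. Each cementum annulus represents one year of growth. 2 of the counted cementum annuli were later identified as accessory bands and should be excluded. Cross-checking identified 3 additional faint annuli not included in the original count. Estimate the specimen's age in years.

44 yr

True cementum annulus count = 43 − 2 + 3 = 44.
At one cementum annulus per year, that is 44 years.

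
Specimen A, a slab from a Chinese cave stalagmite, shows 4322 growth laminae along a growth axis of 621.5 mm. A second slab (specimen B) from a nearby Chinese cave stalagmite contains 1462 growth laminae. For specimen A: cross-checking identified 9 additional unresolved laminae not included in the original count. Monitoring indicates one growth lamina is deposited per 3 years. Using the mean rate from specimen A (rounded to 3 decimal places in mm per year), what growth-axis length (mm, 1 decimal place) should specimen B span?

Specimen A: after corrections the count is 4322 + 9 = 4331 growth laminae.
Specimen A: at 3 years per growth lamina, 4331 × 3 = 12993 years.
A: Mean rate = 621.5 mm / 12993 years ≈ 0.048 mm per year.
Specimen B: multiplying by 3 years per growth lamina: 1462 × 3 = 4386 years. For B, 0.048 mm/year × 4386 years = 210.5 mm.

210.5 mm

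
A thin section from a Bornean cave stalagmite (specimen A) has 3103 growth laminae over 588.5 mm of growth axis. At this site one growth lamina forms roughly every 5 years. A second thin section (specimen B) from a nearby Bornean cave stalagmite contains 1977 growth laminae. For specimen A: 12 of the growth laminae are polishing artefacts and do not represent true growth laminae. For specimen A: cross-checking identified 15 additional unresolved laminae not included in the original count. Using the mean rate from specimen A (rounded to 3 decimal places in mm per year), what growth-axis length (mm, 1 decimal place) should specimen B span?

Specimen A: adjusted count: 3103 − 12 + 15 = 3106 growth laminae.
Specimen A: multiplying by 5 years per growth lamina: 3106 × 5 = 15530 years.
A: 588.5 mm over 15530 years gives 588.5 / 15530 ≈ 0.038 mm/yr.
Specimen B: at 5 years per growth lamina, 1977 × 5 = 9885 years. B's length ≈ 0.038 × 9885 = 375.6 mm.

375.6 mm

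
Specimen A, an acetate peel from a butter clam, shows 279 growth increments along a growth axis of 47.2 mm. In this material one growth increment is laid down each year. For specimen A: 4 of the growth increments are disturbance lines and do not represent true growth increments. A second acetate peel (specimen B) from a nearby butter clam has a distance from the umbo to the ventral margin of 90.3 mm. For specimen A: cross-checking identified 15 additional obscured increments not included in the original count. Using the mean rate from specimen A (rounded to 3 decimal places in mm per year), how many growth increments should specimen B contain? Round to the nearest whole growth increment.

Specimen A: correcting the raw count gives 279 − 4 + 15 = 290 true growth increments.
A: 47.2 mm over 290 years gives 47.2 / 290 ≈ 0.163 mm/yr.
Specimen B: 90.3 mm / 0.163 mm per year = 553.99 years ≈ 554 growth increments.

554 growth increments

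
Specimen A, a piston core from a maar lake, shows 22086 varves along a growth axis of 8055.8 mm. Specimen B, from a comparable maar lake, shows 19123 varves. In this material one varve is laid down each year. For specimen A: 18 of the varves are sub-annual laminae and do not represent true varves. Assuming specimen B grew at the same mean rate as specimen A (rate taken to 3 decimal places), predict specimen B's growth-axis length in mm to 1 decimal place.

Specimen A: adjusted count: 22086 − 18 = 22068 varves.
A: Extension rate ≈ 8055.8 / 22068 = 0.365 mm per year.
For B, 0.365 mm/year × 19123 years = 6979.9 mm.

6979.9 mm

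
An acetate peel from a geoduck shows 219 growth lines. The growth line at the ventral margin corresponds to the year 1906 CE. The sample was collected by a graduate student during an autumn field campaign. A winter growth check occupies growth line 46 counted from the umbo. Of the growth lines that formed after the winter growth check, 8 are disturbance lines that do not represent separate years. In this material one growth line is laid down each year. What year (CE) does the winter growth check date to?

1741 CE

Between growth line 46 and the ventral margin there are 219 − 46 = 173 growth lines.
173 − 8 false = 165 true growth lines after the winter growth check.
Counting back 165 years from 1906 CE places the winter growth check in 1906 − 165 = 1741 CE.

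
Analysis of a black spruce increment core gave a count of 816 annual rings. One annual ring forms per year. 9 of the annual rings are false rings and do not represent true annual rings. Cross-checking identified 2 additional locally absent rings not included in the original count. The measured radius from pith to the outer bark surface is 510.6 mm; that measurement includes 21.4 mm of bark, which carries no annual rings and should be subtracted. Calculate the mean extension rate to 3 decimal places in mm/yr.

0.605 mm/yr

Correcting the raw count gives 816 − 9 + 2 = 809 true annual rings.
The growth record spans 510.6 − 21.4 = 489.2 mm.
489.2 mm over 809 years gives 489.2 / 809 ≈ 0.605 mm/yr.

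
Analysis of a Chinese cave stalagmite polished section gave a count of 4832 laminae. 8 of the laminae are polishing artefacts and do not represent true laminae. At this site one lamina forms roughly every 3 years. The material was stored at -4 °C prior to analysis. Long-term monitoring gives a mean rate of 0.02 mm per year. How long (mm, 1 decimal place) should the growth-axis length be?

Adjusted count: 4832 − 8 = 4824 laminae.
4824 laminae at 3 years each span 4824 × 3 = 14472 years.
14472 years at 0.02 mm/year gives 0.02 × 14472 = 289.4 mm.

289.4 mm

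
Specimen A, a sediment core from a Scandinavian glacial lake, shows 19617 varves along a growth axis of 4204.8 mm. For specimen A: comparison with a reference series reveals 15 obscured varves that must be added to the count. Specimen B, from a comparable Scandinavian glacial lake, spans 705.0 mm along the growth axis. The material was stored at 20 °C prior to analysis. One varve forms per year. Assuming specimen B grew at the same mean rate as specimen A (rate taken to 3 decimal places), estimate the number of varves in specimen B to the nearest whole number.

Specimen A: adjusted count: 19617 + 15 = 19632 varves.
A: Mean rate = 4204.8 mm / 19632 years ≈ 0.214 mm per year.
Specimen B: 705.0 mm / 0.214 mm per year = 3294.39 years ≈ 3294 varves.

3294 varves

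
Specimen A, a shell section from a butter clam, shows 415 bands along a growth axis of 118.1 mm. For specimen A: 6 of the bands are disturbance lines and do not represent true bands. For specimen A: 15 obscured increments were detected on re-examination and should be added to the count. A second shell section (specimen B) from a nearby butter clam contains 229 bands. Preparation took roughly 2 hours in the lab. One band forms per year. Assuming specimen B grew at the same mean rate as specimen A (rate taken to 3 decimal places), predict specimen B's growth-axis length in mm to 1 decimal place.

Specimen A: after corrections the count is 415 − 6 + 15 = 424 bands.
A: 118.1 mm over 424 years gives 118.1 / 424 ≈ 0.279 mm/yr.
Length of B = 0.279 × 229 = 63.9 mm.

63.9 mm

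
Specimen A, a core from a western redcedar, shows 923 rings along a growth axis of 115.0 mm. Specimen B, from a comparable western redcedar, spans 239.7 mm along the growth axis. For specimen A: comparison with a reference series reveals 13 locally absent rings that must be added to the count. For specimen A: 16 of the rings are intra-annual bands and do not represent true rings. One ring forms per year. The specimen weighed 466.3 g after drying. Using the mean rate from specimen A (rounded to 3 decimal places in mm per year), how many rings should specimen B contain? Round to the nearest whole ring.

Specimen A: correcting the raw count gives 923 − 16 + 13 = 920 true rings.
A: Extension rate ≈ 115.0 / 920 = 0.125 mm/yr.
Specimen B: 239.7 mm / 0.125 mm per year = 1917.60 years ≈ 1918 rings.

1918 rings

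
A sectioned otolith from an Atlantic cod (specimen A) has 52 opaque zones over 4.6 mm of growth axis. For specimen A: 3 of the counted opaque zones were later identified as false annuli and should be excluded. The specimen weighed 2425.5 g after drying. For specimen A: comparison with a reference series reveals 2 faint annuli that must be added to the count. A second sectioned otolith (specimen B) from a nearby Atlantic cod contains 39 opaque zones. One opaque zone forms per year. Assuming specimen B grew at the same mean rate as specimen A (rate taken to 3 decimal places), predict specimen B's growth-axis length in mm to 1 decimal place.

3.5 mm

Specimen A: correcting the raw count gives 52 − 3 + 2 = 51 true opaque zones.
A: 4.6 mm over 51 years gives 4.6 / 51 ≈ 0.090 mm/year.
B's length ≈ 0.090 × 39 = 3.5 mm.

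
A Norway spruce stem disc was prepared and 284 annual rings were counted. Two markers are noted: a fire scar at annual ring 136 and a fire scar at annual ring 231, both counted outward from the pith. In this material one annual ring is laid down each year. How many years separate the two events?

95 years

231 − 136 = 95 annual rings lie between the two events.
One annual ring per year makes the interval 95 years.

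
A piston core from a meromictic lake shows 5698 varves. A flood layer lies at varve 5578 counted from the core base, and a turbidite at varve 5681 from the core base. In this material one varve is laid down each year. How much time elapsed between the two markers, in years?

The two markers are separated by 5681 − 5578 = 103 varves.
At one varve per year, 103 years elapsed between them.

103 yr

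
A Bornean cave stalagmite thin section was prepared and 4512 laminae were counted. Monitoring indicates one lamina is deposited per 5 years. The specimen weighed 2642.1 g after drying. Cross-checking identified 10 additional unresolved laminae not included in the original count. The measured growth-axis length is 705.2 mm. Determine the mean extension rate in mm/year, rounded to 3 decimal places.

0.031 mm/year

True lamina count = 4512 + 10 = 4522.
Multiplying by 5 years per lamina: 4522 × 5 = 22610 years.
Extension rate ≈ 705.2 / 22610 = 0.031 mm/year.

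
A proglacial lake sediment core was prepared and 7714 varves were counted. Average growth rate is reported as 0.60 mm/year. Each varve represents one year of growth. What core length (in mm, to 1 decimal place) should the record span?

4628.4 mm

The record spans 7714 years at 0.60 mm per year.
7714 years at 0.60 mm/year gives 0.60 × 7714 = 4628.4 mm.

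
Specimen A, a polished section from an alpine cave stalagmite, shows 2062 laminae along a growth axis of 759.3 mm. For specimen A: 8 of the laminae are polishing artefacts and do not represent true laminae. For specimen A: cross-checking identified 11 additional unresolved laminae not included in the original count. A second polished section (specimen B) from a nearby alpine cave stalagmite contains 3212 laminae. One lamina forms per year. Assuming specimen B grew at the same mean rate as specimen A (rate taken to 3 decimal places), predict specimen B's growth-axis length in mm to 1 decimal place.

1182.0 mm

Specimen A: after corrections the count is 2062 − 8 + 11 = 2065 laminae.
A: Extension rate ≈ 759.3 / 2065 = 0.368 mm/year.
For B, 0.368 mm/year × 3212 years = 1182.0 mm.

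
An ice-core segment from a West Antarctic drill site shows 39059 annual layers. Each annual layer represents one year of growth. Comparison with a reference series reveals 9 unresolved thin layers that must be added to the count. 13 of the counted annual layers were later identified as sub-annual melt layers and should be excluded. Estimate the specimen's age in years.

39055 years

Adjusted count: 39059 − 13 + 9 = 39055 annual layers.
With a one-to-one annual layer periodicity this is 39055 years.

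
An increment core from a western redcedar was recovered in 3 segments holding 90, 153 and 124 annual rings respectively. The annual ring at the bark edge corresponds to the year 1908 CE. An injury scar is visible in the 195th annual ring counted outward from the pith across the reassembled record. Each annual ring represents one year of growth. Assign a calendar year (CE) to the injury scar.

Total annual rings = 90 + 153 + 124 = 367.
367 − 195 = 172 annual rings lie beyond the injury scar toward the bark edge.
The annual ring at the bark edge is 1908 CE, so the injury scar dates to 1908 − 172 = 1736 CE.

1736 CE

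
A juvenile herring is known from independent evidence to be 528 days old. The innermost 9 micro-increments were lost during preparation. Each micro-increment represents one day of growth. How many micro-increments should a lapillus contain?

519 micro-increments

One micro-increment per day gives 528 micro-increments over 528 days.
Less the 9 uncaptured micro-increments: 528 − 9 = 519.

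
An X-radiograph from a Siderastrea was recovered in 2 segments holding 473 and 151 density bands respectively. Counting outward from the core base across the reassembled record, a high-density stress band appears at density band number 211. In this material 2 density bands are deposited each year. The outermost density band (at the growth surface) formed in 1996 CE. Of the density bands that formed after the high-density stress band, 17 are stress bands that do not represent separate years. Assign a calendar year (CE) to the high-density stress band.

1798 CE

Total density bands = 473 + 151 = 624.
Between density band 211 and the growth surface there are 624 − 211 = 413 density bands.
Removing the 17 false density bands leaves 413 − 17 = 396 true density bands beyond the high-density stress band.
Dividing by 2 density bands per year: 396 / 2 = 198 years.
The density band at the growth surface is 1996 CE, so the high-density stress band dates to 1996 − 198 = 1798 CE.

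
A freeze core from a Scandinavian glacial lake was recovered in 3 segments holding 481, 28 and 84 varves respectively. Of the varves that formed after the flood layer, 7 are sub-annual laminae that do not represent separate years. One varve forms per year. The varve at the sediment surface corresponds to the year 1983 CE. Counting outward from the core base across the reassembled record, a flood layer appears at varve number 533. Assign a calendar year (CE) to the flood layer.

Total varves = 481 + 28 + 84 = 593.
Between varve 533 and the sediment surface there are 593 − 533 = 60 varves.
Excluding 7 false varves: 60 − 7 = 53.
The varve at the sediment surface is 1983 CE, so the flood layer dates to 1983 − 53 = 1930 CE.

1930 CE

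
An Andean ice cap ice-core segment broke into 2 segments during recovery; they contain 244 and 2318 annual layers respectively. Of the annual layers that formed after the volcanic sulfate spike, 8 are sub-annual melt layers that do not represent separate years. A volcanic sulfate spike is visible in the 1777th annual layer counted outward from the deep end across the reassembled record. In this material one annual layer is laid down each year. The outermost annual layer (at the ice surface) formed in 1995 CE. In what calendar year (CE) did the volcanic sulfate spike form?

1218 CE

Total annual layers = 244 + 2318 = 2562.
2562 − 1777 = 785 annual layers lie beyond the volcanic sulfate spike toward the ice surface.
Excluding 8 false annual layers: 785 − 8 = 777.
The annual layer at the ice surface is 1995 CE, so the volcanic sulfate spike dates to 1995 − 777 = 1218 CE.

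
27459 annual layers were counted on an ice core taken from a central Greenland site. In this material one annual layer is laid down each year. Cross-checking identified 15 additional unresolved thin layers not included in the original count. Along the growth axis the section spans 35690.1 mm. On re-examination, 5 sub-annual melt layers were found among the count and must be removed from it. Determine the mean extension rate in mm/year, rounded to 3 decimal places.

True annual layer count = 27459 − 5 + 15 = 27469.
Extension rate ≈ 35690.1 / 27469 = 1.299 mm/year.

1.299 mm/year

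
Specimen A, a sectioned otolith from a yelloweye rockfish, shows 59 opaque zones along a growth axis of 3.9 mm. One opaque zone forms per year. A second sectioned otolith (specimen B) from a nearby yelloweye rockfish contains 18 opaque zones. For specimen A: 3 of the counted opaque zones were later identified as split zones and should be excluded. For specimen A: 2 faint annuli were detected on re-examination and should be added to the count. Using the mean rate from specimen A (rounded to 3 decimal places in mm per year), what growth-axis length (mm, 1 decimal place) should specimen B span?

1.2 mm

Specimen A: after corrections the count is 59 − 3 + 2 = 58 opaque zones.
A: Mean rate = 3.9 mm / 58 years ≈ 0.067 mm per year.
For B, 0.067 mm/year × 18 years = 1.2 mm.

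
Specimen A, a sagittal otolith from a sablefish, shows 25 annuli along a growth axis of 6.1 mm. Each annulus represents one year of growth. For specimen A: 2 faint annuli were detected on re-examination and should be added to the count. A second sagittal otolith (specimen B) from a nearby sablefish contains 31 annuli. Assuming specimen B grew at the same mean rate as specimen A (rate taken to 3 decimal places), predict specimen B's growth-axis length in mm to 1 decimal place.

Specimen A: after corrections the count is 25 + 2 = 27 annuli.
A: Extension rate ≈ 6.1 / 27 = 0.226 mm per year.
Length of B = 0.226 × 31 = 7.0 mm.

7.0 mm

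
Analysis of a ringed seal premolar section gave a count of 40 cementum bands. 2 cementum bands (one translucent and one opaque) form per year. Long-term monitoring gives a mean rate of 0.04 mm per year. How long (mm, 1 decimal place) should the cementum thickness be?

0.8 mm

40 cementum bands at 2 per year is 40 / 2 = 20 years.
20 years at 0.04 mm/year gives 0.04 × 20 = 0.8 mm.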